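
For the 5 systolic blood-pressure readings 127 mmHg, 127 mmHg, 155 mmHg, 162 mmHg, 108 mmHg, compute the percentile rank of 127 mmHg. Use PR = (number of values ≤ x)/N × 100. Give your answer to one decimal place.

N = 5.
Strictly below 127: 1. Equal to 127: 2.
PR = 3/5 × 100 = 60.0

60.0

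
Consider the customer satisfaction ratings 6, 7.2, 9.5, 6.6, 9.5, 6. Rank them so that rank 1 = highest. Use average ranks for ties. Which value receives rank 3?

7.2

Sorted (descending): 9.5, 9.5, 7.2, 6.6, 6, 6
The 2 values of 9.5 occupy positions 1–2 → average rank (1+2)/2 = 1.5.
The 2 values of 6 occupy positions 5–6 → average rank (5+6)/2 = 5.5.
Rank 3 → value 7.2.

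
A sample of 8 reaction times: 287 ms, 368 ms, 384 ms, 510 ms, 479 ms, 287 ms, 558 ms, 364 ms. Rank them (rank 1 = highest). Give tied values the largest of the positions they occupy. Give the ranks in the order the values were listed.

8, 5, 4, 2, 3, 8, 1, 6

Sorted (descending): 558, 510, 479, 384, 368, 364, 287, 287
The 2 values of 287 occupy positions 7–8 → each gets rank 8.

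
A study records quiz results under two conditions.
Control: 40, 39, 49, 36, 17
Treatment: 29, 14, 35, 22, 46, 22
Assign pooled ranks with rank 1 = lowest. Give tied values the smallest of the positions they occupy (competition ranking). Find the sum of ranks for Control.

Sorted (ascending): 14, 17, 22, 22, 29, 35, 36, 39, 40, 46, 49
The 2 values of 22 occupy positions 3–4 → each gets rank 3.
Control values → pooled ranks: 40→9, 39→8, 49→11, 36→7, 17→2
Rank sum = 9 + 8 + 11 + 7 + 2 = 37

37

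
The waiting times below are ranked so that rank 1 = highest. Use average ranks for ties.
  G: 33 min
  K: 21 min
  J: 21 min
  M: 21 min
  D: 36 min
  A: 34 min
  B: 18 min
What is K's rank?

5

Sorted (descending): 36, 34, 33, 21, 21, 21, 18
The 3 values of 21 occupy positions 4–6 → average rank 5.
K has value 21 min → rank 5.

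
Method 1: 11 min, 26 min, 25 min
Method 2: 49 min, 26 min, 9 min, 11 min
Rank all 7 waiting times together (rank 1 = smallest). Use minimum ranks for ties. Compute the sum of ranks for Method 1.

11

Sorted (ascending): 9, 11, 11, 25, 26, 26, 49
The 2 values of 11 occupy positions 2–3 → each gets rank 2.
The 2 values of 26 occupy positions 5–6 → each gets rank 5.
Method 1 values → pooled ranks: 11→2, 26→5, 25→4
Rank sum = 2 + 5 + 4 = 11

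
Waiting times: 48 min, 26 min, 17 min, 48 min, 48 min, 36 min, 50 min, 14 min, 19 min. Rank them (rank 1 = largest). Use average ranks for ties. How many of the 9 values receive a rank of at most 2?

Sorted (descending): 50, 48, 48, 48, 36, 26, 19, 17, 14
The 3 values of 48 occupy positions 2–4 → average rank 3.
Ranks ≤ 2: {1} → 1 value.

1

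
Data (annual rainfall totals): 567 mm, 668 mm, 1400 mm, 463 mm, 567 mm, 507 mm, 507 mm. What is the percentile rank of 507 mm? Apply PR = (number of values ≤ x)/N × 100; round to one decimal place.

42.9

N = 7.
Strictly below 507: 1. Equal to 507: 2.
PR = 3/7 × 100 = 42.9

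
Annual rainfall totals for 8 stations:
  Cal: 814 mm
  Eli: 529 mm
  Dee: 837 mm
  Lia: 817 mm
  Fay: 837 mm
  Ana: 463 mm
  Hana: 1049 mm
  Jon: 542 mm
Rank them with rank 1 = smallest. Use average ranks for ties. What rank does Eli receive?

2

Sorted (ascending): 463, 529, 542, 814, 817, 837, 837, 1049
The 2 values of 837 occupy positions 6–7 → average rank (6+7)/2 = 6.5.
Eli has value 529 mm → rank 2.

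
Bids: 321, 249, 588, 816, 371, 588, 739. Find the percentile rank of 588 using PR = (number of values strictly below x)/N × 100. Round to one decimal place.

N = 7.
Strictly below 588: 3. Equal to 588: 2.
PR = 3/7 × 100 = 42.9

42.9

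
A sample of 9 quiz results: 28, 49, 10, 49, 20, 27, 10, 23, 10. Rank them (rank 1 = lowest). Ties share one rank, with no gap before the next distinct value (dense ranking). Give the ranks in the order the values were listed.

Sorted (ascending): 10, 10, 10, 20, 23, 27, 28, 49, 49
The 3 values of 10 share dense rank 1.
The 2 values of 49 share dense rank 6.
Remaining distinct values take the next consecutive integers.

5, 6, 1, 6, 2, 4, 1, 3, 1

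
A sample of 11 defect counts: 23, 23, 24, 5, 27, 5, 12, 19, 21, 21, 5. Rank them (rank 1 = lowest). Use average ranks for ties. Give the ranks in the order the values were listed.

Sorted (ascending): 5, 5, 5, 12, 19, 21, 21, 23, 23, 24, 27
The 3 values of 5 occupy positions 1–3 → average rank 2.
The 2 values of 21 occupy positions 6–7 → average rank (6+7)/2 = 6.5.
The 2 values of 23 occupy positions 8–9 → average rank (8+9)/2 = 8.5.

8.5, 8.5, 10, 2, 11, 2, 4, 5, 6.5, 6.5, 2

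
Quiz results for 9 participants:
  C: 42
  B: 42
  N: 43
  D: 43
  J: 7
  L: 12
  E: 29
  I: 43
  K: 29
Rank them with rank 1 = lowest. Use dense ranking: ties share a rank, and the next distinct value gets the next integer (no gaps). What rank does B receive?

Sorted (ascending): 7, 12, 29, 29, 42, 42, 43, 43, 43
The 2 values of 29 share dense rank 3.
The 2 values of 42 share dense rank 4.
The 3 values of 43 share dense rank 5.
Remaining distinct values take the next consecutive integers.
B has value 42 → rank 4.

4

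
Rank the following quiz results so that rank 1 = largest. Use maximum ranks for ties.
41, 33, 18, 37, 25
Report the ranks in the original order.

Sorted (descending): 41, 37, 33, 25, 18
No ties — each value takes its position as its rank.

1, 3, 5, 2, 4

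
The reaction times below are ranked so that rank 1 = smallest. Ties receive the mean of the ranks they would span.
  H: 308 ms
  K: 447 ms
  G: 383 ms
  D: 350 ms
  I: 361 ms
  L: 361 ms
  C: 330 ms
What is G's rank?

6

Sorted (ascending): 308, 330, 350, 361, 361, 383, 447
The 2 values of 361 occupy positions 4–5 → average rank (4+5)/2 = 4.5.
G has value 383 ms → rank 6.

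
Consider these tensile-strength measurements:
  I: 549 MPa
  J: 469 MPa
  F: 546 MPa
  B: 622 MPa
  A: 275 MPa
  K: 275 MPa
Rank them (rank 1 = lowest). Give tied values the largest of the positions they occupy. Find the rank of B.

Sorted (ascending): 275, 275, 469, 546, 549, 622
The 2 values of 275 occupy positions 1–2 → each gets rank 2.
B has value 622 MPa → rank 6.

6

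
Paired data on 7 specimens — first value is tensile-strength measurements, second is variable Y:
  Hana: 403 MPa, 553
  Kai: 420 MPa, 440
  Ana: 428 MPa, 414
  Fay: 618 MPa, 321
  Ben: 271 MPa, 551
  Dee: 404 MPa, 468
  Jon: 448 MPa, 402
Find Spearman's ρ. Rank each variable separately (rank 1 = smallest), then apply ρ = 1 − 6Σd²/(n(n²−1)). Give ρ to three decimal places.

-0.964

Ranks of variable 1: 2, 4, 5, 7, 1, 3, 6
Ranks of variable 2: 7, 4, 3, 1, 6, 5, 2
d = r₁ − r₂: -5, 0, 2, 6, -5, -2, 4
d²: 25, 0, 4, 36, 25, 4, 16; Σd² = 110
ρ = 1 − 6·110/(7·48) = 1 − 660/336 = -0.964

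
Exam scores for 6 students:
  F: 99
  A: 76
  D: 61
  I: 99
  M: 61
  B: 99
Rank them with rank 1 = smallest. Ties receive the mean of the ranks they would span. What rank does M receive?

Sorted (ascending): 61, 61, 76, 99, 99, 99
The 2 values of 61 occupy positions 1–2 → average rank (1+2)/2 = 1.5.
The 3 values of 99 occupy positions 4–6 → average rank 5.
M has value 61 → rank 1.5.

1.5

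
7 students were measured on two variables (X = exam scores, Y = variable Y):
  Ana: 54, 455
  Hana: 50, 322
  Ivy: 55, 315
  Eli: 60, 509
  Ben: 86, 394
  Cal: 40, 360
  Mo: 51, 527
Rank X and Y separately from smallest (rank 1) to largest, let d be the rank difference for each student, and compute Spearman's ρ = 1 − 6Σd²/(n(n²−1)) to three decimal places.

0.179

Ranks of variable 1: 4, 2, 5, 6, 7, 1, 3
Ranks of variable 2: 5, 2, 1, 6, 4, 3, 7
d = r₁ − r₂: -1, 0, 4, 0, 3, -2, -4
d²: 1, 0, 16, 0, 9, 4, 16; Σd² = 46
ρ = 1 − 6·46/(7·48) = 1 − 276/336 = 0.179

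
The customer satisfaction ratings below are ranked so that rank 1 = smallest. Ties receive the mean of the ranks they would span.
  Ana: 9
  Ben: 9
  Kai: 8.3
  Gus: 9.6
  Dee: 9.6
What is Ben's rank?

2.5

Sorted (ascending): 8.3, 9, 9, 9.6, 9.6
The 2 values of 9 occupy positions 2–3 → average rank (2+3)/2 = 2.5.
The 2 values of 9.6 occupy positions 4–5 → average rank (4+5)/2 = 4.5.
Ben has value 9 → rank 2.5.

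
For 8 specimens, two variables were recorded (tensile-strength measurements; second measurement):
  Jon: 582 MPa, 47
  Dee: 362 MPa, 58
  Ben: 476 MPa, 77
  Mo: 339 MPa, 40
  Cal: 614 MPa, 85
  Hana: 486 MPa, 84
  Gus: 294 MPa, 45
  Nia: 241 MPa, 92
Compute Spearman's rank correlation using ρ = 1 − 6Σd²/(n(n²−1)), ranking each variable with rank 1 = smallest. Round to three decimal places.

0.167

Ranks of variable 1: 7, 4, 5, 3, 8, 6, 2, 1
Ranks of variable 2: 3, 4, 5, 1, 7, 6, 2, 8
d = r₁ − r₂: 4, 0, 0, 2, 1, 0, 0, -7
d²: 16, 0, 0, 4, 1, 0, 0, 49; Σd² = 70
ρ = 1 − 6·70/(8·63) = 1 − 420/504 = 0.167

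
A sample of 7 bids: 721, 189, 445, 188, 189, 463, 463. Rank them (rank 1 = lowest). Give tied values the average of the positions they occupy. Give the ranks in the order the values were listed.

7, 2.5, 4, 1, 2.5, 5.5, 5.5

Sorted (ascending): 188, 189, 189, 445, 463, 463, 721
The 2 values of 189 occupy positions 2–3 → average rank (2+3)/2 = 2.5.
The 2 values of 463 occupy positions 5–6 → average rank (5+6)/2 = 5.5.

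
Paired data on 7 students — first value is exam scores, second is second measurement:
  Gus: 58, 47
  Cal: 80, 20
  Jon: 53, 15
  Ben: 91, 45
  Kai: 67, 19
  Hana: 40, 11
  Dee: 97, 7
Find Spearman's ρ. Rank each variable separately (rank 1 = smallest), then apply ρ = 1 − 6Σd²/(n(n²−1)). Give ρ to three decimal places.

Ranks of variable 1: 3, 5, 2, 6, 4, 1, 7
Ranks of variable 2: 7, 5, 3, 6, 4, 2, 1
d = r₁ − r₂: -4, 0, -1, 0, 0, -1, 6
d²: 16, 0, 1, 0, 0, 1, 36; Σd² = 54
ρ = 1 − 6·54/(7·48) = 1 − 324/336 = 0.036

0.036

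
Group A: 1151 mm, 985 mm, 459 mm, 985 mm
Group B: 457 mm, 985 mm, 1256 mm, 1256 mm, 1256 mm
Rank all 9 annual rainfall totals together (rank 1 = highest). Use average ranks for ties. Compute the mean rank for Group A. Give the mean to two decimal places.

6.00

Sorted (descending): 1256, 1256, 1256, 1151, 985, 985, 985, 459, 457
The 3 values of 1256 occupy positions 1–3 → average rank 2.
The 3 values of 985 occupy positions 5–7 → average rank 6.
Group A values → pooled ranks: 1151→4, 985→6, 459→8, 985→6
Mean rank = (4 + 6 + 8 + 6) / 4 = 6.00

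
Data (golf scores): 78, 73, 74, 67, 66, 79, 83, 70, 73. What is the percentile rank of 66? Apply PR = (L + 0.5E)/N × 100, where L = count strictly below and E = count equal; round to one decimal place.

N = 9.
Strictly below 66: 0. Equal to 66: 1.
PR = (0 + 0.5·1)/9 × 100 = 5.6

5.6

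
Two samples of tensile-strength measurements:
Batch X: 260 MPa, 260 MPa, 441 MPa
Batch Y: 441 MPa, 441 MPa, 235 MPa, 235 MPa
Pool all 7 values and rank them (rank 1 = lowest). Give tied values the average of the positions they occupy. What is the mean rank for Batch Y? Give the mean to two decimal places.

3.75

Sorted (ascending): 235, 235, 260, 260, 441, 441, 441
The 2 values of 235 occupy positions 1–2 → average rank (1+2)/2 = 1.5.
The 2 values of 260 occupy positions 3–4 → average rank (3+4)/2 = 3.5.
The 3 values of 441 occupy positions 5–7 → average rank 6.
Batch Y values → pooled ranks: 441→6, 441→6, 235→1.5, 235→1.5
Mean rank = (6 + 6 + 1.5 + 1.5) / 4 = 3.75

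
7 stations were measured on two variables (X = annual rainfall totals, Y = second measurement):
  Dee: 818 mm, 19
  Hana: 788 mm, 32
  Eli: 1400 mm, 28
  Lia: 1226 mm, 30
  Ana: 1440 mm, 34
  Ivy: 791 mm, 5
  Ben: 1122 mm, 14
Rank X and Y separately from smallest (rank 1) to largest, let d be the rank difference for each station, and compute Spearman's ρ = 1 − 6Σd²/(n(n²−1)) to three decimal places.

Ranks of variable 1: 3, 1, 6, 5, 7, 2, 4
Ranks of variable 2: 3, 6, 4, 5, 7, 1, 2
d = r₁ − r₂: 0, -5, 2, 0, 0, 1, 2
d²: 0, 25, 4, 0, 0, 1, 4; Σd² = 34
ρ = 1 − 6·34/(7·48) = 1 − 204/336 = 0.393

0.393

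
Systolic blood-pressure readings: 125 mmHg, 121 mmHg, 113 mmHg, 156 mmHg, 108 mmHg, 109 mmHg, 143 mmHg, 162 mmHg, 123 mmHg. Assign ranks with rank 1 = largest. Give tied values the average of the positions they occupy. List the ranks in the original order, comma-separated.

4, 6, 7, 2, 9, 8, 3, 1, 5

Sorted (descending): 162, 156, 143, 125, 123, 121, 113, 109, 108
No ties — each value takes its position as its rank.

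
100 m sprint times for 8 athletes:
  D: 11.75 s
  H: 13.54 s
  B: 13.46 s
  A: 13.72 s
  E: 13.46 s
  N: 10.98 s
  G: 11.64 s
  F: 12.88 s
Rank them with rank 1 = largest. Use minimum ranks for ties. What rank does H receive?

2

Sorted (descending): 13.72, 13.54, 13.46, 13.46, 12.88, 11.75, 11.64, 10.98
The 2 values of 13.46 occupy positions 3–4 → each gets rank 3.
H has value 13.54 s → rank 2.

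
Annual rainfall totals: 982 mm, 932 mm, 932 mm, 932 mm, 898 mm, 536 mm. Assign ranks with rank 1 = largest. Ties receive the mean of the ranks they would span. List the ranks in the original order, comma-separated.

Sorted (descending): 982, 932, 932, 932, 898, 536
The 3 values of 932 occupy positions 2–4 → average rank 3.

1, 3, 3, 3, 5, 6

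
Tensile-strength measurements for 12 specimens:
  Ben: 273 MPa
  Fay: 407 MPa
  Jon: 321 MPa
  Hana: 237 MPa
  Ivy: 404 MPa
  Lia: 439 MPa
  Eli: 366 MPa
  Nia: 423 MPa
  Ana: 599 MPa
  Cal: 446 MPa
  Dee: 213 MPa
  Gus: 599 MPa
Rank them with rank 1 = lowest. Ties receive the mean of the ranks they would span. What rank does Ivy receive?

6

Sorted (ascending): 213, 237, 273, 321, 366, 404, 407, 423, 439, 446, 599, 599
The 2 values of 599 occupy positions 11–12 → average rank (11+12)/2 = 11.5.
Ivy has value 404 MPa → rank 6.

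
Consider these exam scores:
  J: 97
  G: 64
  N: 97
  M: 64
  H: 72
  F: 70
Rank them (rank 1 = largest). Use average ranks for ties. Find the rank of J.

1.5

Sorted (descending): 97, 97, 72, 70, 64, 64
The 2 values of 97 occupy positions 1–2 → average rank (1+2)/2 = 1.5.
The 2 values of 64 occupy positions 5–6 → average rank (5+6)/2 = 5.5.
J has value 97 → rank 1.5.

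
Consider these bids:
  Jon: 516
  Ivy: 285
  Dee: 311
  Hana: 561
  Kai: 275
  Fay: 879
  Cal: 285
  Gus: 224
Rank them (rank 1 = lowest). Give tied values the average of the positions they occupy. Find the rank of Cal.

Sorted (ascending): 224, 275, 285, 285, 311, 516, 561, 879
The 2 values of 285 occupy positions 3–4 → average rank (3+4)/2 = 3.5.
Cal has value 285 → rank 3.5.

3.5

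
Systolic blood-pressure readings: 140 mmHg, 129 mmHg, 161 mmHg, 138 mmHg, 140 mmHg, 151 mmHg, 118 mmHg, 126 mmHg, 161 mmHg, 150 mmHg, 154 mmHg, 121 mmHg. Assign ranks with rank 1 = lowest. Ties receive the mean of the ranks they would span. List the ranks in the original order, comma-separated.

6.5, 4, 11.5, 5, 6.5, 9, 1, 3, 11.5, 8, 10, 2

Sorted (ascending): 118, 121, 126, 129, 138, 140, 140, 150, 151, 154, 161, 161
The 2 values of 140 occupy positions 6–7 → average rank (6+7)/2 = 6.5.
The 2 values of 161 occupy positions 11–12 → average rank (11+12)/2 = 11.5.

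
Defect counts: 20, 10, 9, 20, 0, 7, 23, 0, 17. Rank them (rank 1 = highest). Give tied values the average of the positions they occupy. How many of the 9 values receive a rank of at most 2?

Sorted (descending): 23, 20, 20, 17, 10, 9, 7, 0, 0
The 2 values of 20 occupy positions 2–3 → average rank (2+3)/2 = 2.5.
The 2 values of 0 occupy positions 8–9 → average rank (8+9)/2 = 8.5.
Ranks ≤ 2: {1} → 1 value.

1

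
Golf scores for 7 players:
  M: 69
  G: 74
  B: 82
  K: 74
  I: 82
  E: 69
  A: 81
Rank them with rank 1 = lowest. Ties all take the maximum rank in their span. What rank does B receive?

7

Sorted (ascending): 69, 69, 74, 74, 81, 82, 82
The 2 values of 69 occupy positions 1–2 → each gets rank 2.
The 2 values of 74 occupy positions 3–4 → each gets rank 4.
The 2 values of 82 occupy positions 6–7 → each gets rank 7.
B has value 82 → rank 7.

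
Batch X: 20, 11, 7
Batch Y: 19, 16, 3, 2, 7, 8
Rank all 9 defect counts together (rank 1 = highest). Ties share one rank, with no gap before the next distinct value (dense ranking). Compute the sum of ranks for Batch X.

Sorted (descending): 20, 19, 16, 11, 8, 7, 7, 3, 2
The 2 values of 7 share dense rank 6.
Remaining distinct values take the next consecutive integers.
Batch X values → pooled ranks: 20→1, 11→4, 7→6
Rank sum = 1 + 4 + 6 = 11

11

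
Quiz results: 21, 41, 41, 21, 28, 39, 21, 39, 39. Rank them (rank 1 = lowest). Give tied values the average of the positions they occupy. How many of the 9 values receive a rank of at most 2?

3

Sorted (ascending): 21, 21, 21, 28, 39, 39, 39, 41, 41
The 3 values of 21 occupy positions 1–3 → average rank 2.
The 3 values of 39 occupy positions 5–7 → average rank 6.
The 2 values of 41 occupy positions 8–9 → average rank (8+9)/2 = 8.5.
Ranks ≤ 2: {2, 2, 2} → 3 values.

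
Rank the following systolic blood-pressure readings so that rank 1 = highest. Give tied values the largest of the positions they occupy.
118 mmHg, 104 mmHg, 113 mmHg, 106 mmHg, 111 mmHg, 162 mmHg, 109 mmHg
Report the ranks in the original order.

2, 7, 3, 6, 4, 1, 5

Sorted (descending): 162, 118, 113, 111, 109, 106, 104
No ties — each value takes its position as its rank.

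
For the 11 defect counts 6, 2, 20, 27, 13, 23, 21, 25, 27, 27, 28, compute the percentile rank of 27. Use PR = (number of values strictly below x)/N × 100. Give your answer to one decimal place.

63.6

N = 11.
Strictly below 27: 7. Equal to 27: 3.
PR = 7/11 × 100 = 63.6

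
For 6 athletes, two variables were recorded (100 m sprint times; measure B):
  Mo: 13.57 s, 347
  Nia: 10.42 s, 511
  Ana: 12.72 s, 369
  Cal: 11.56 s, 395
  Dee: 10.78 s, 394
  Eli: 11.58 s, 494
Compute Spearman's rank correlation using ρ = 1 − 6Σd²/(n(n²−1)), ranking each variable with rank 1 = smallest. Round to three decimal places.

-0.771

Ranks of variable 1: 6, 1, 5, 3, 2, 4
Ranks of variable 2: 1, 6, 2, 4, 3, 5
d = r₁ − r₂: 5, -5, 3, -1, -1, -1
d²: 25, 25, 9, 1, 1, 1; Σd² = 62
ρ = 1 − 6·62/(6·35) = 1 − 372/210 = -0.771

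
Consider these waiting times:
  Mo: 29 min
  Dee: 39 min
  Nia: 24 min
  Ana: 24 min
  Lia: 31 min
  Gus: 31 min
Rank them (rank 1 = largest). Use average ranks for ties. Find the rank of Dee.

1

Sorted (descending): 39, 31, 31, 29, 24, 24
The 2 values of 31 occupy positions 2–3 → average rank (2+3)/2 = 2.5.
The 2 values of 24 occupy positions 5–6 → average rank (5+6)/2 = 5.5.
Dee has value 39 min → rank 1.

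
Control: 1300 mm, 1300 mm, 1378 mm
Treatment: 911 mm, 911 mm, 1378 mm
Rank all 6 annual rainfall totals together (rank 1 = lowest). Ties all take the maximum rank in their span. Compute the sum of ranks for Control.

Sorted (ascending): 911, 911, 1300, 1300, 1378, 1378
The 2 values of 911 occupy positions 1–2 → each gets rank 2.
The 2 values of 1300 occupy positions 3–4 → each gets rank 4.
The 2 values of 1378 occupy positions 5–6 → each gets rank 6.
Control values → pooled ranks: 1300→4, 1300→4, 1378→6
Rank sum = 4 + 4 + 6 = 14

14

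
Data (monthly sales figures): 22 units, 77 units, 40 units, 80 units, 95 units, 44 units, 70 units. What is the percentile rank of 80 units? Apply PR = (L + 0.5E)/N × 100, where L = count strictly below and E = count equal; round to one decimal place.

N = 7.
Strictly below 80: 5. Equal to 80: 1.
PR = (5 + 0.5·1)/7 × 100 = 78.6

78.6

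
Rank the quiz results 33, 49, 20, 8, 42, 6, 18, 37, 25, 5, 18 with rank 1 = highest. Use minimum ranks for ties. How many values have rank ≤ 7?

8

Sorted (descending): 49, 42, 37, 33, 25, 20, 18, 18, 8, 6, 5
The 2 values of 18 occupy positions 7–8 → each gets rank 7.
Ranks ≤ 7: {1, 2, 3, 4, 5, 6, 7, 7} → 8 values.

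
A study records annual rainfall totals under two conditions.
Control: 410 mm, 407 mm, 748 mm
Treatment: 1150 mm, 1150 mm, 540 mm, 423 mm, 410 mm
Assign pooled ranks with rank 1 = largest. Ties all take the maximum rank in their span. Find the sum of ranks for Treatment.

20

Sorted (descending): 1150, 1150, 748, 540, 423, 410, 410, 407
The 2 values of 1150 occupy positions 1–2 → each gets rank 2.
The 2 values of 410 occupy positions 6–7 → each gets rank 7.
Treatment values → pooled ranks: 1150→2, 1150→2, 540→4, 423→5, 410→7
Rank sum = 2 + 2 + 4 + 5 + 7 = 20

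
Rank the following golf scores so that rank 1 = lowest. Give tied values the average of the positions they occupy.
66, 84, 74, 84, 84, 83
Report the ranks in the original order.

1, 5, 2, 5, 5, 3

Sorted (ascending): 66, 74, 83, 84, 84, 84
The 3 values of 84 occupy positions 4–6 → average rank 5.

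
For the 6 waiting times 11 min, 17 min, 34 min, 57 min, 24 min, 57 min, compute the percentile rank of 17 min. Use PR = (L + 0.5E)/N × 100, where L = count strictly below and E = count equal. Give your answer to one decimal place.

N = 6.
Strictly below 17: 1. Equal to 17: 1.
PR = (1 + 0.5·1)/6 × 100 = 25.0

25.0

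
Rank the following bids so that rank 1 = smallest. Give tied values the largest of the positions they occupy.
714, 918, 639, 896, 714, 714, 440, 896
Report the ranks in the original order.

5, 8, 2, 7, 5, 5, 1, 7

Sorted (ascending): 440, 639, 714, 714, 714, 896, 896, 918
The 3 values of 714 occupy positions 3–5 → each gets rank 5.
The 2 values of 896 occupy positions 6–7 → each gets rank 7.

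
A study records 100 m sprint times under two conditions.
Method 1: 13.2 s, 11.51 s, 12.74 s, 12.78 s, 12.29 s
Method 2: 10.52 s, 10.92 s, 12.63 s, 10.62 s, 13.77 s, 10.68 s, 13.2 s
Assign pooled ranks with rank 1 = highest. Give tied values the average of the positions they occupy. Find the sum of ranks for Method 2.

51.5

Sorted (descending): 13.77, 13.2, 13.2, 12.78, 12.74, 12.63, 12.29, 11.51, 10.92, 10.68, 10.62, 10.52
The 2 values of 13.2 occupy positions 2–3 → average rank (2+3)/2 = 2.5.
Method 2 values → pooled ranks: 10.52→12, 10.92→9, 12.63→6, 10.62→11, 13.77→1, 10.68→10, 13.2→2.5
Rank sum = 12 + 9 + 6 + 11 + 1 + 10 + 2.5 = 51.5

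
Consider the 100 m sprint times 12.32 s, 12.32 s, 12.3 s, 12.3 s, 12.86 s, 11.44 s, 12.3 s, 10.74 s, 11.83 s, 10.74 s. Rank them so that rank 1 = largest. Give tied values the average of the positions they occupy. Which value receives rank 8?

Sorted (descending): 12.86, 12.32, 12.32, 12.3, 12.3, 12.3, 11.83, 11.44, 10.74, 10.74
The 2 values of 12.32 occupy positions 2–3 → average rank (2+3)/2 = 2.5.
The 3 values of 12.3 occupy positions 4–6 → average rank 5.
The 2 values of 10.74 occupy positions 9–10 → average rank (9+10)/2 = 9.5.
Rank 8 → value 11.44.

11.44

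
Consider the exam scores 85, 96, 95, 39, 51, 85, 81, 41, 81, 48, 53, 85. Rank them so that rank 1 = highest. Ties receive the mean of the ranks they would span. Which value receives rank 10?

48

Sorted (descending): 96, 95, 85, 85, 85, 81, 81, 53, 51, 48, 41, 39
The 3 values of 85 occupy positions 3–5 → average rank 4.
The 2 values of 81 occupy positions 6–7 → average rank (6+7)/2 = 6.5.
Rank 10 → value 48.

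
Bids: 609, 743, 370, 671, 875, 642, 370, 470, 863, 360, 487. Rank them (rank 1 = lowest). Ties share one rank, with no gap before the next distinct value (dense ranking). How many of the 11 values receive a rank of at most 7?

Sorted (ascending): 360, 370, 370, 470, 487, 609, 642, 671, 743, 863, 875
The 2 values of 370 share dense rank 2.
Remaining distinct values take the next consecutive integers.
Ranks ≤ 7: {1, 2, 2, 3, 4, 5, 6, 7} → 8 values.

8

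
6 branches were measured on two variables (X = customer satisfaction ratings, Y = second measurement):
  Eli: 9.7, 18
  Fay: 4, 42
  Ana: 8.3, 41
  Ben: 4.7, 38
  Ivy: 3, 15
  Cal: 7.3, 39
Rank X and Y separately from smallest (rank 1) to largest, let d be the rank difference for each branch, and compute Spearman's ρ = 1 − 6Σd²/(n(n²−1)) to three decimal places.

0.086

Ranks of variable 1: 6, 2, 5, 3, 1, 4
Ranks of variable 2: 2, 6, 5, 3, 1, 4
d = r₁ − r₂: 4, -4, 0, 0, 0, 0
d²: 16, 16, 0, 0, 0, 0; Σd² = 32
ρ = 1 − 6·32/(6·35) = 1 − 192/210 = 0.086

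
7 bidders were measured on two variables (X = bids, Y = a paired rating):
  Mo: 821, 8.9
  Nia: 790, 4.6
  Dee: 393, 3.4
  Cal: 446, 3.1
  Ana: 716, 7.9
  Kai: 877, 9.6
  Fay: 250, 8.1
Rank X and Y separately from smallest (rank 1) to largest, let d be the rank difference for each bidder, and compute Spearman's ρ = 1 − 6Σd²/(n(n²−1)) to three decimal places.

0.571

Ranks of variable 1: 6, 5, 2, 3, 4, 7, 1
Ranks of variable 2: 6, 3, 2, 1, 4, 7, 5
d = r₁ − r₂: 0, 2, 0, 2, 0, 0, -4
d²: 0, 4, 0, 4, 0, 0, 16; Σd² = 24
ρ = 1 − 6·24/(7·48) = 1 − 144/336 = 0.571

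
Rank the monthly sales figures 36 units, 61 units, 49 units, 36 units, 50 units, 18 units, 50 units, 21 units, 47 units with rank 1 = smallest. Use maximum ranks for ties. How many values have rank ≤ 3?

Sorted (ascending): 18, 21, 36, 36, 47, 49, 50, 50, 61
The 2 values of 36 occupy positions 3–4 → each gets rank 4.
The 2 values of 50 occupy positions 7–8 → each gets rank 8.
Ranks ≤ 3: {1, 2} → 2 values.

2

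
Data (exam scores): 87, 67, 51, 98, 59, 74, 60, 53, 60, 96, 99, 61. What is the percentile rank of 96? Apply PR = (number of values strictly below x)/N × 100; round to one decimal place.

N = 12.
Strictly below 96: 9. Equal to 96: 1.
PR = 9/12 × 100 = 75.0

75.0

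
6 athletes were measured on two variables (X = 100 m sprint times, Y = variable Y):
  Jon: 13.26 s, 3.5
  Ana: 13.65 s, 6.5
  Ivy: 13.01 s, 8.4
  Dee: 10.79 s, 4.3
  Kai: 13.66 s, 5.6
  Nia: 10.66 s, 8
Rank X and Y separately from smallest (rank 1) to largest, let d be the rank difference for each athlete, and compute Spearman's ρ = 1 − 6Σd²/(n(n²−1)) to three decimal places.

Ranks of variable 1: 4, 5, 3, 2, 6, 1
Ranks of variable 2: 1, 4, 6, 2, 3, 5
d = r₁ − r₂: 3, 1, -3, 0, 3, -4
d²: 9, 1, 9, 0, 9, 16; Σd² = 44
ρ = 1 − 6·44/(6·35) = 1 − 264/210 = -0.257

-0.257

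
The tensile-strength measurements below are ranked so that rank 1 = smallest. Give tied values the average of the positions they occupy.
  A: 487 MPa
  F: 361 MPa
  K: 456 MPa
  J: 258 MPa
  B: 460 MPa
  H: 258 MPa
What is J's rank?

Sorted (ascending): 258, 258, 361, 456, 460, 487
The 2 values of 258 occupy positions 1–2 → average rank (1+2)/2 = 1.5.
J has value 258 MPa → rank 1.5.

1.5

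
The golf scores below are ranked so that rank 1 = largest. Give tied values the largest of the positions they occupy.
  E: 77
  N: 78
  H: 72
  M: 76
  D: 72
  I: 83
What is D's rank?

Sorted (descending): 83, 78, 77, 76, 72, 72
The 2 values of 72 occupy positions 5–6 → each gets rank 6.
D has value 72 → rank 6.

6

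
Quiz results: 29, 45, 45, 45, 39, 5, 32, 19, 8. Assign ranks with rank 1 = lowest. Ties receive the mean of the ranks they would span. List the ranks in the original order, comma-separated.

4, 8, 8, 8, 6, 1, 5, 3, 2

Sorted (ascending): 5, 8, 19, 29, 32, 39, 45, 45, 45
The 3 values of 45 occupy positions 7–9 → average rank 8.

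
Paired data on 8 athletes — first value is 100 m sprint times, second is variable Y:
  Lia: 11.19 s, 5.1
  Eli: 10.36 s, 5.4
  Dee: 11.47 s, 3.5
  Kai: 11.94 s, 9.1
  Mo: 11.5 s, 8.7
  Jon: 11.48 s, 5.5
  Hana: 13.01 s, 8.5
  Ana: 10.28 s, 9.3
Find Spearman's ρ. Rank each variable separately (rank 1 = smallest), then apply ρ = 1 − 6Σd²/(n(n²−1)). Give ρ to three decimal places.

0.167

Ranks of variable 1: 3, 2, 4, 7, 6, 5, 8, 1
Ranks of variable 2: 2, 3, 1, 7, 6, 4, 5, 8
d = r₁ − r₂: 1, -1, 3, 0, 0, 1, 3, -7
d²: 1, 1, 9, 0, 0, 1, 9, 49; Σd² = 70
ρ = 1 − 6·70/(8·63) = 1 − 420/504 = 0.167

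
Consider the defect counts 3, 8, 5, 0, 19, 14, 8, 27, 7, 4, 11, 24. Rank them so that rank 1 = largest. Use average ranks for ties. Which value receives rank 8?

Sorted (descending): 27, 24, 19, 14, 11, 8, 8, 7, 5, 4, 3, 0
The 2 values of 8 occupy positions 6–7 → average rank (6+7)/2 = 6.5.
Rank 8 → value 7.

7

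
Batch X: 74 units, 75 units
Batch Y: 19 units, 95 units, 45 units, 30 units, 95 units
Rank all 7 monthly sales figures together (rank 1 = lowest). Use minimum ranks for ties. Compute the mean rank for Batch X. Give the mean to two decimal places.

Sorted (ascending): 19, 30, 45, 74, 75, 95, 95
The 2 values of 95 occupy positions 6–7 → each gets rank 6.
Batch X values → pooled ranks: 74→4, 75→5
Mean rank = (4 + 5) / 2 = 4.50

4.50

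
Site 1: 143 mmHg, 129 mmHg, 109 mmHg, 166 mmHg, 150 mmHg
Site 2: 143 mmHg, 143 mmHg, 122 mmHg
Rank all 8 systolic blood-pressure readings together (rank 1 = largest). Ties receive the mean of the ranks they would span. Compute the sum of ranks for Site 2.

15

Sorted (descending): 166, 150, 143, 143, 143, 129, 122, 109
The 3 values of 143 occupy positions 3–5 → average rank 4.
Site 2 values → pooled ranks: 143→4, 143→4, 122→7
Rank sum = 4 + 4 + 7 = 15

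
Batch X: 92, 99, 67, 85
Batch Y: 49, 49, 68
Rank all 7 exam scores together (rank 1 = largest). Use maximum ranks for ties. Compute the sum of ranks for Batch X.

Sorted (descending): 99, 92, 85, 68, 67, 49, 49
The 2 values of 49 occupy positions 6–7 → each gets rank 7.
Batch X values → pooled ranks: 92→2, 99→1, 67→5, 85→3
Rank sum = 2 + 1 + 5 + 3 = 11

11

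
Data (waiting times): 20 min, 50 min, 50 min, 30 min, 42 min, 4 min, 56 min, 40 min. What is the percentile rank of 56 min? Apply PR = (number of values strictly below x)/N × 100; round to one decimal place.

N = 8.
Strictly below 56: 7. Equal to 56: 1.
PR = 7/8 × 100 = 87.5

87.5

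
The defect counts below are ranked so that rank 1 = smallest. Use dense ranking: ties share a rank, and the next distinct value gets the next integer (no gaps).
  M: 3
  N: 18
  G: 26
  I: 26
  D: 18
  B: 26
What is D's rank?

Sorted (ascending): 3, 18, 18, 26, 26, 26
The 2 values of 18 share dense rank 2.
The 3 values of 26 share dense rank 3.
Remaining distinct values take the next consecutive integers.
D has value 18 → rank 2.

2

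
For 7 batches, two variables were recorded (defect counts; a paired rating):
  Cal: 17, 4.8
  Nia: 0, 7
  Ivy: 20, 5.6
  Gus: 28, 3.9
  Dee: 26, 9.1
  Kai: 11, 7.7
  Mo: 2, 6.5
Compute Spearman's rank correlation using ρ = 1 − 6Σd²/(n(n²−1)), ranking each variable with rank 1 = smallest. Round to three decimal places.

Ranks of variable 1: 4, 1, 5, 7, 6, 3, 2
Ranks of variable 2: 2, 5, 3, 1, 7, 6, 4
d = r₁ − r₂: 2, -4, 2, 6, -1, -3, -2
d²: 4, 16, 4, 36, 1, 9, 4; Σd² = 74
ρ = 1 − 6·74/(7·48) = 1 − 444/336 = -0.321

-0.321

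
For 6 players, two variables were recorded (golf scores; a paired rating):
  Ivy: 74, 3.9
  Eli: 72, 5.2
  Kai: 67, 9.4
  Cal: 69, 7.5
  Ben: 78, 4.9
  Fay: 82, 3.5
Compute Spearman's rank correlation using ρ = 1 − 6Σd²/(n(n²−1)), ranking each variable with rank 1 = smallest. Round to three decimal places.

Ranks of variable 1: 4, 3, 1, 2, 5, 6
Ranks of variable 2: 2, 4, 6, 5, 3, 1
d = r₁ − r₂: 2, -1, -5, -3, 2, 5
d²: 4, 1, 25, 9, 4, 25; Σd² = 68
ρ = 1 − 6·68/(6·35) = 1 − 408/210 = -0.943

-0.943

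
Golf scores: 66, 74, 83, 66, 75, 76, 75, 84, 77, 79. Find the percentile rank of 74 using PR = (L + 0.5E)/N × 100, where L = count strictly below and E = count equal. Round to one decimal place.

N = 10.
Strictly below 74: 2. Equal to 74: 1.
PR = (2 + 0.5·1)/10 × 100 = 25.0

25.0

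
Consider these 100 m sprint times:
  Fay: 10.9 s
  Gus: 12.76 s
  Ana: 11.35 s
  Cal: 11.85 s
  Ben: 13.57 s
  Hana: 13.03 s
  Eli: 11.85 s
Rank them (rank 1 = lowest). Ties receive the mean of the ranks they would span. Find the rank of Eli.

Sorted (ascending): 10.9, 11.35, 11.85, 11.85, 12.76, 13.03, 13.57
The 2 values of 11.85 occupy positions 3–4 → average rank (3+4)/2 = 3.5.
Eli has value 11.85 s → rank 3.5.

3.5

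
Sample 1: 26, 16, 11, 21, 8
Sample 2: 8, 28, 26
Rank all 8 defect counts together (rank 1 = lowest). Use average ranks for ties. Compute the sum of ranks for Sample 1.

20

Sorted (ascending): 8, 8, 11, 16, 21, 26, 26, 28
The 2 values of 8 occupy positions 1–2 → average rank (1+2)/2 = 1.5.
The 2 values of 26 occupy positions 6–7 → average rank (6+7)/2 = 6.5.
Sample 1 values → pooled ranks: 26→6.5, 16→4, 11→3, 21→5, 8→1.5
Rank sum = 6.5 + 4 + 3 + 5 + 1.5 = 20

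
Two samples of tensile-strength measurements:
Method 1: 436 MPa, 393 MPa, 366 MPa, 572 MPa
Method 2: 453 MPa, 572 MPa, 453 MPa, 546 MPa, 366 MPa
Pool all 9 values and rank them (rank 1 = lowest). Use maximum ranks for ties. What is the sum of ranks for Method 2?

Sorted (ascending): 366, 366, 393, 436, 453, 453, 546, 572, 572
The 2 values of 366 occupy positions 1–2 → each gets rank 2.
The 2 values of 453 occupy positions 5–6 → each gets rank 6.
The 2 values of 572 occupy positions 8–9 → each gets rank 9.
Method 2 values → pooled ranks: 453→6, 572→9, 453→6, 546→7, 366→2
Rank sum = 6 + 9 + 6 + 7 + 2 = 30

30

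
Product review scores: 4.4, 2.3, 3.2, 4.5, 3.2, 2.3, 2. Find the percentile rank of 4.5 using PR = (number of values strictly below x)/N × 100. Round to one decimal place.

85.7

N = 7.
Strictly below 4.5: 6. Equal to 4.5: 1.
PR = 6/7 × 100 = 85.7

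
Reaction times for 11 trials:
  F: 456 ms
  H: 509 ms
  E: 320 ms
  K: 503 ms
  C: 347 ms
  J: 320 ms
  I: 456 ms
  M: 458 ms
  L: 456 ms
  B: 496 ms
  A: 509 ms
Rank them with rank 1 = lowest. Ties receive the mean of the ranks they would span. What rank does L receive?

Sorted (ascending): 320, 320, 347, 456, 456, 456, 458, 496, 503, 509, 509
The 2 values of 320 occupy positions 1–2 → average rank (1+2)/2 = 1.5.
The 3 values of 456 occupy positions 4–6 → average rank 5.
The 2 values of 509 occupy positions 10–11 → average rank (10+11)/2 = 10.5.
L has value 456 ms → rank 5.

5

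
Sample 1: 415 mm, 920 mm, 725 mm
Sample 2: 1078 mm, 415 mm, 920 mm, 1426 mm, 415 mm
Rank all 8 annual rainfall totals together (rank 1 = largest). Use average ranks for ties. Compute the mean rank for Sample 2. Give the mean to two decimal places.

4.10

Sorted (descending): 1426, 1078, 920, 920, 725, 415, 415, 415
The 2 values of 920 occupy positions 3–4 → average rank (3+4)/2 = 3.5.
The 3 values of 415 occupy positions 6–8 → average rank 7.
Sample 2 values → pooled ranks: 1078→2, 415→7, 920→3.5, 1426→1, 415→7
Mean rank = (2 + 7 + 3.5 + 1 + 7) / 5 = 4.10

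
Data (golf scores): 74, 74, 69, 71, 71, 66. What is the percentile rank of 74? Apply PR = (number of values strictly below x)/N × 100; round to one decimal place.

N = 6.
Strictly below 74: 4. Equal to 74: 2.
PR = 4/6 × 100 = 66.7

66.7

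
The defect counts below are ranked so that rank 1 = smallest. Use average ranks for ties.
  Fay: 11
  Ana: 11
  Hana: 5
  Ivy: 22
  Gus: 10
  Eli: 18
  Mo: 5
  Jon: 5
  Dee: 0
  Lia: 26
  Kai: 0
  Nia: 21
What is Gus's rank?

Sorted (ascending): 0, 0, 5, 5, 5, 10, 11, 11, 18, 21, 22, 26
The 2 values of 0 occupy positions 1–2 → average rank (1+2)/2 = 1.5.
The 3 values of 5 occupy positions 3–5 → average rank 4.
The 2 values of 11 occupy positions 7–8 → average rank (7+8)/2 = 7.5.
Gus has value 10 → rank 6.

6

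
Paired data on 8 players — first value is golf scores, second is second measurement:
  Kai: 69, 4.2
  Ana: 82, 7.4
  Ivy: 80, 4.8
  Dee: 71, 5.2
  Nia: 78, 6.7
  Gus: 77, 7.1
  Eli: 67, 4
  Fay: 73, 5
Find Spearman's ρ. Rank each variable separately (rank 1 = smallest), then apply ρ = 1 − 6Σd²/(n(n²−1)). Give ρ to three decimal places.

0.714

Ranks of variable 1: 2, 8, 7, 3, 6, 5, 1, 4
Ranks of variable 2: 2, 8, 3, 5, 6, 7, 1, 4
d = r₁ − r₂: 0, 0, 4, -2, 0, -2, 0, 0
d²: 0, 0, 16, 4, 0, 4, 0, 0; Σd² = 24
ρ = 1 − 6·24/(8·63) = 1 − 144/504 = 0.714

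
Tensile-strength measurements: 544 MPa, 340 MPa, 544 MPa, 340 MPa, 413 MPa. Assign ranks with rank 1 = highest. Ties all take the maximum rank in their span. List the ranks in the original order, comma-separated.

2, 5, 2, 5, 3

Sorted (descending): 544, 544, 413, 340, 340
The 2 values of 544 occupy positions 1–2 → each gets rank 2.
The 2 values of 340 occupy positions 4–5 → each gets rank 5.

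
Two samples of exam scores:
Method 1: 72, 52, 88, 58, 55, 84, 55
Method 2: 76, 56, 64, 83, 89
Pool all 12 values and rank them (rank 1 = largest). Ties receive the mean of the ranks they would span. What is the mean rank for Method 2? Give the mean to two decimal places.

Sorted (descending): 89, 88, 84, 83, 76, 72, 64, 58, 56, 55, 55, 52
The 2 values of 55 occupy positions 10–11 → average rank (10+11)/2 = 10.5.
Method 2 values → pooled ranks: 76→5, 56→9, 64→7, 83→4, 89→1
Mean rank = (5 + 9 + 7 + 4 + 1) / 5 = 5.20

5.20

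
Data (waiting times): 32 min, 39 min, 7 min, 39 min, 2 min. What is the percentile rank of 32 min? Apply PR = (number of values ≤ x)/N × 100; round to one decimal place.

N = 5.
Strictly below 32: 2. Equal to 32: 1.
PR = 3/5 × 100 = 60.0

60.0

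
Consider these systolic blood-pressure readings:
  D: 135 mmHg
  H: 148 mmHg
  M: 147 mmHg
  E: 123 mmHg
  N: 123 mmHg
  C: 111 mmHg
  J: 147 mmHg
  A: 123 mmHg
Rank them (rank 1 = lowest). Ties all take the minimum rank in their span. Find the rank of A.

2

Sorted (ascending): 111, 123, 123, 123, 135, 147, 147, 148
The 3 values of 123 occupy positions 2–4 → each gets rank 2.
The 2 values of 147 occupy positions 6–7 → each gets rank 6.
A has value 123 mmHg → rank 2.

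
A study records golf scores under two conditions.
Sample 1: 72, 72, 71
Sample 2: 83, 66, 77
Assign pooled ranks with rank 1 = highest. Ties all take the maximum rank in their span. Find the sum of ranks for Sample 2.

9

Sorted (descending): 83, 77, 72, 72, 71, 66
The 2 values of 72 occupy positions 3–4 → each gets rank 4.
Sample 2 values → pooled ranks: 83→1, 66→6, 77→2
Rank sum = 1 + 6 + 2 = 9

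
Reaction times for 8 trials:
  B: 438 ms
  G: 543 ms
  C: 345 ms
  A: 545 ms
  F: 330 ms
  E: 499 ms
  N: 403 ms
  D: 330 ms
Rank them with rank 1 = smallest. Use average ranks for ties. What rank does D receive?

Sorted (ascending): 330, 330, 345, 403, 438, 499, 543, 545
The 2 values of 330 occupy positions 1–2 → average rank (1+2)/2 = 1.5.
D has value 330 ms → rank 1.5.

1.5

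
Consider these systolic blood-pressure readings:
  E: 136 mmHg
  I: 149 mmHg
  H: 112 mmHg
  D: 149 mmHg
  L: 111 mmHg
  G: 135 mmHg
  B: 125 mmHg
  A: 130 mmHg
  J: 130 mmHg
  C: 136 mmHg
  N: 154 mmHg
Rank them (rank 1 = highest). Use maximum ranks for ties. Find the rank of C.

5

Sorted (descending): 154, 149, 149, 136, 136, 135, 130, 130, 125, 112, 111
The 2 values of 149 occupy positions 2–3 → each gets rank 3.
The 2 values of 136 occupy positions 4–5 → each gets rank 5.
The 2 values of 130 occupy positions 7–8 → each gets rank 8.
C has value 136 mmHg → rank 5.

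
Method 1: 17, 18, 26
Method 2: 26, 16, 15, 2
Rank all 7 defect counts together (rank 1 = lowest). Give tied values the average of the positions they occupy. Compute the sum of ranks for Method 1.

Sorted (ascending): 2, 15, 16, 17, 18, 26, 26
The 2 values of 26 occupy positions 6–7 → average rank (6+7)/2 = 6.5.
Method 1 values → pooled ranks: 17→4, 18→5, 26→6.5
Rank sum = 4 + 5 + 6.5 = 15.5

15.5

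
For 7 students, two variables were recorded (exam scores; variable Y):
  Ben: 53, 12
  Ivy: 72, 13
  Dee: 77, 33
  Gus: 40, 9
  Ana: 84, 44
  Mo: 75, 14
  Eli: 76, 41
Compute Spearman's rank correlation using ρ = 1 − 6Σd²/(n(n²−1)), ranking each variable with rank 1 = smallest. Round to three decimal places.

0.964

Ranks of variable 1: 2, 3, 6, 1, 7, 4, 5
Ranks of variable 2: 2, 3, 5, 1, 7, 4, 6
d = r₁ − r₂: 0, 0, 1, 0, 0, 0, -1
d²: 0, 0, 1, 0, 0, 0, 1; Σd² = 2
ρ = 1 − 6·2/(7·48) = 1 − 12/336 = 0.964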